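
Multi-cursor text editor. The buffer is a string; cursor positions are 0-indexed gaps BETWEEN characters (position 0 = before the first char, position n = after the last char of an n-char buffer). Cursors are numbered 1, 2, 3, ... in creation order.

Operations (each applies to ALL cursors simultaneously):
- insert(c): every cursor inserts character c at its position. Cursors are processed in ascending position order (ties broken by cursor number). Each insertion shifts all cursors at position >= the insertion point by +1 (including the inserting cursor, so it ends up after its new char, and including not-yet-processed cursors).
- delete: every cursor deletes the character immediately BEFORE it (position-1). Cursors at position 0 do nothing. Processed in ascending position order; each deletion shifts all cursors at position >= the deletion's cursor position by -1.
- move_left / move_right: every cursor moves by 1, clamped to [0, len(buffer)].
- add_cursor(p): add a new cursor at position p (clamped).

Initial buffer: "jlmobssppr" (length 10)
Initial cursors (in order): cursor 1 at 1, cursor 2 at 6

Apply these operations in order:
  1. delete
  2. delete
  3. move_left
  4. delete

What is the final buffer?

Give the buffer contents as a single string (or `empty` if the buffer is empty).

After op 1 (delete): buffer="lmobsppr" (len 8), cursors c1@0 c2@4, authorship ........
After op 2 (delete): buffer="lmosppr" (len 7), cursors c1@0 c2@3, authorship .......
After op 3 (move_left): buffer="lmosppr" (len 7), cursors c1@0 c2@2, authorship .......
After op 4 (delete): buffer="losppr" (len 6), cursors c1@0 c2@1, authorship ......

Answer: losppr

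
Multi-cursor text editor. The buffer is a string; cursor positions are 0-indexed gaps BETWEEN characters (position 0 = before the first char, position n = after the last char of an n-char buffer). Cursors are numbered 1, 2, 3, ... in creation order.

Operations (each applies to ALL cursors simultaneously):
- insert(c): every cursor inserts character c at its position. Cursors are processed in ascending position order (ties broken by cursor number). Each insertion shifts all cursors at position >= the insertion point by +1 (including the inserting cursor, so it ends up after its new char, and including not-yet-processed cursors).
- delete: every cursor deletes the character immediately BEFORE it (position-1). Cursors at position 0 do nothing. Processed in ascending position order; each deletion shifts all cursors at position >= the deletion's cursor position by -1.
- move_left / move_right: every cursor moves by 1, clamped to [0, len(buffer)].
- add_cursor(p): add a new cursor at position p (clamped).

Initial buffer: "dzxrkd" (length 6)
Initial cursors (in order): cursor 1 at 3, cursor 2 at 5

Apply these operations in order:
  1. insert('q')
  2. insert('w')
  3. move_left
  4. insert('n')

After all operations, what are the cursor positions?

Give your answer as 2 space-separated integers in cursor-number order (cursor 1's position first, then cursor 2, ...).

Answer: 5 10

Derivation:
After op 1 (insert('q')): buffer="dzxqrkqd" (len 8), cursors c1@4 c2@7, authorship ...1..2.
After op 2 (insert('w')): buffer="dzxqwrkqwd" (len 10), cursors c1@5 c2@9, authorship ...11..22.
After op 3 (move_left): buffer="dzxqwrkqwd" (len 10), cursors c1@4 c2@8, authorship ...11..22.
After op 4 (insert('n')): buffer="dzxqnwrkqnwd" (len 12), cursors c1@5 c2@10, authorship ...111..222.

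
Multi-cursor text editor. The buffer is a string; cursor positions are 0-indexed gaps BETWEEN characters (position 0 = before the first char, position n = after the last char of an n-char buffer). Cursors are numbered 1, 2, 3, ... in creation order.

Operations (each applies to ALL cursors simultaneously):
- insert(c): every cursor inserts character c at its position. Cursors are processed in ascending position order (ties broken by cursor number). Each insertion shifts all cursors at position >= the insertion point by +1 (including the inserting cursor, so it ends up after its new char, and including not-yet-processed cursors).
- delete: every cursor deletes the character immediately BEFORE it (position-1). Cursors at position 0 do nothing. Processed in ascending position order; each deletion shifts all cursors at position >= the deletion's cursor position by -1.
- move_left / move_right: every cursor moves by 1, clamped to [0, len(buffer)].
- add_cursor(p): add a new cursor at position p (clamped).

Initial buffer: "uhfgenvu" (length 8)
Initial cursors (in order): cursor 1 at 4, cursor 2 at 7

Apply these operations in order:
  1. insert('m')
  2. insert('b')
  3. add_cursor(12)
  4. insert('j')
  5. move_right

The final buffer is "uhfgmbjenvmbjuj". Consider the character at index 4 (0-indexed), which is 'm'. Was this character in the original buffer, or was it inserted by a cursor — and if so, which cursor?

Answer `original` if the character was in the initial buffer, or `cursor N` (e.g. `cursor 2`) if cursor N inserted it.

After op 1 (insert('m')): buffer="uhfgmenvmu" (len 10), cursors c1@5 c2@9, authorship ....1...2.
After op 2 (insert('b')): buffer="uhfgmbenvmbu" (len 12), cursors c1@6 c2@11, authorship ....11...22.
After op 3 (add_cursor(12)): buffer="uhfgmbenvmbu" (len 12), cursors c1@6 c2@11 c3@12, authorship ....11...22.
After op 4 (insert('j')): buffer="uhfgmbjenvmbjuj" (len 15), cursors c1@7 c2@13 c3@15, authorship ....111...222.3
After op 5 (move_right): buffer="uhfgmbjenvmbjuj" (len 15), cursors c1@8 c2@14 c3@15, authorship ....111...222.3
Authorship (.=original, N=cursor N): . . . . 1 1 1 . . . 2 2 2 . 3
Index 4: author = 1

Answer: cursor 1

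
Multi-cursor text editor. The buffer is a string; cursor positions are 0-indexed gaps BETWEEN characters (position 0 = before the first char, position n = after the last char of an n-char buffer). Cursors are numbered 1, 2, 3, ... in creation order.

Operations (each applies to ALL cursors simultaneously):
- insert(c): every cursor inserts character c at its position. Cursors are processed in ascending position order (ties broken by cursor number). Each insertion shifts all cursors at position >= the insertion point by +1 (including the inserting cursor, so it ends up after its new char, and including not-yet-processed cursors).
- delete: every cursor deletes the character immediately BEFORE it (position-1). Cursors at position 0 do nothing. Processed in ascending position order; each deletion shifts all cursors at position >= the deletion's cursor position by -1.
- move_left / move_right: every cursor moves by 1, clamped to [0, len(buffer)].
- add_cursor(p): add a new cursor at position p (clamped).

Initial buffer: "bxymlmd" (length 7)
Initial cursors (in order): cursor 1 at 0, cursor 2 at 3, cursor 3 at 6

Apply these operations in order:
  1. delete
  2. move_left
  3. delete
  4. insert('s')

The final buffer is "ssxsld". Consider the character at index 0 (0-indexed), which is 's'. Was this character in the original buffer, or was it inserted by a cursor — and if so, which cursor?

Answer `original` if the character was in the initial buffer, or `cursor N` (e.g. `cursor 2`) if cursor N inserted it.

Answer: cursor 1

Derivation:
After op 1 (delete): buffer="bxmld" (len 5), cursors c1@0 c2@2 c3@4, authorship .....
After op 2 (move_left): buffer="bxmld" (len 5), cursors c1@0 c2@1 c3@3, authorship .....
After op 3 (delete): buffer="xld" (len 3), cursors c1@0 c2@0 c3@1, authorship ...
After op 4 (insert('s')): buffer="ssxsld" (len 6), cursors c1@2 c2@2 c3@4, authorship 12.3..
Authorship (.=original, N=cursor N): 1 2 . 3 . .
Index 0: author = 1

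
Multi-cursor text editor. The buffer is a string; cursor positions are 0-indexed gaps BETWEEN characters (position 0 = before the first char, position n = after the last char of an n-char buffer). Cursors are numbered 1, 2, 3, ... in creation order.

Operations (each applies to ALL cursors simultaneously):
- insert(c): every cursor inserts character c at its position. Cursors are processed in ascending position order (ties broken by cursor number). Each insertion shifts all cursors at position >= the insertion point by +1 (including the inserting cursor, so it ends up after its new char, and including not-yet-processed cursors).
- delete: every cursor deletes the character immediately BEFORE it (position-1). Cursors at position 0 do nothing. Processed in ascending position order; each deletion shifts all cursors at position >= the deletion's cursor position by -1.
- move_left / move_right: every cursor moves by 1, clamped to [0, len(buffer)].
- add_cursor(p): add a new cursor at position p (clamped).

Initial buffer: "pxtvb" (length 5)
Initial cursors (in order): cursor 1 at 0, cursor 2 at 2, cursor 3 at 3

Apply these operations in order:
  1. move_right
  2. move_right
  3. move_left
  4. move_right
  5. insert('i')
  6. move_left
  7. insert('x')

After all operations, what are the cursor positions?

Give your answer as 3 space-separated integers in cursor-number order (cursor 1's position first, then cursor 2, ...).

Answer: 3 7 10

Derivation:
After op 1 (move_right): buffer="pxtvb" (len 5), cursors c1@1 c2@3 c3@4, authorship .....
After op 2 (move_right): buffer="pxtvb" (len 5), cursors c1@2 c2@4 c3@5, authorship .....
After op 3 (move_left): buffer="pxtvb" (len 5), cursors c1@1 c2@3 c3@4, authorship .....
After op 4 (move_right): buffer="pxtvb" (len 5), cursors c1@2 c2@4 c3@5, authorship .....
After op 5 (insert('i')): buffer="pxitvibi" (len 8), cursors c1@3 c2@6 c3@8, authorship ..1..2.3
After op 6 (move_left): buffer="pxitvibi" (len 8), cursors c1@2 c2@5 c3@7, authorship ..1..2.3
After op 7 (insert('x')): buffer="pxxitvxibxi" (len 11), cursors c1@3 c2@7 c3@10, authorship ..11..22.33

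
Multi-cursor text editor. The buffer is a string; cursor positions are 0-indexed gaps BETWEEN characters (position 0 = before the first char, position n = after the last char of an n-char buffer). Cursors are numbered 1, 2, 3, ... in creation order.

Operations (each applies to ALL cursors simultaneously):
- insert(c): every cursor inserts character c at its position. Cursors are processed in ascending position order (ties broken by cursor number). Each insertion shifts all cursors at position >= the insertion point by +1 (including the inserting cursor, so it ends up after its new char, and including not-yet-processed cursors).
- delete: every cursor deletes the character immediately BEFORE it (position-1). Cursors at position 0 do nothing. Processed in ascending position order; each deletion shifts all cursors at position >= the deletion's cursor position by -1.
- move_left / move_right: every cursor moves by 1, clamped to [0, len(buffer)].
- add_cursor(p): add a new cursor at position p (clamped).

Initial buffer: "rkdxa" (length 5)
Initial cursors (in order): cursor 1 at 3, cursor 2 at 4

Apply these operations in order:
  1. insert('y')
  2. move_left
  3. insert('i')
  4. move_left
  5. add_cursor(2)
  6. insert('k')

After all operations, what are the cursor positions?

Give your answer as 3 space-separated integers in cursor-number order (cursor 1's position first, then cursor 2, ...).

After op 1 (insert('y')): buffer="rkdyxya" (len 7), cursors c1@4 c2@6, authorship ...1.2.
After op 2 (move_left): buffer="rkdyxya" (len 7), cursors c1@3 c2@5, authorship ...1.2.
After op 3 (insert('i')): buffer="rkdiyxiya" (len 9), cursors c1@4 c2@7, authorship ...11.22.
After op 4 (move_left): buffer="rkdiyxiya" (len 9), cursors c1@3 c2@6, authorship ...11.22.
After op 5 (add_cursor(2)): buffer="rkdiyxiya" (len 9), cursors c3@2 c1@3 c2@6, authorship ...11.22.
After op 6 (insert('k')): buffer="rkkdkiyxkiya" (len 12), cursors c3@3 c1@5 c2@9, authorship ..3.111.222.

Answer: 5 9 3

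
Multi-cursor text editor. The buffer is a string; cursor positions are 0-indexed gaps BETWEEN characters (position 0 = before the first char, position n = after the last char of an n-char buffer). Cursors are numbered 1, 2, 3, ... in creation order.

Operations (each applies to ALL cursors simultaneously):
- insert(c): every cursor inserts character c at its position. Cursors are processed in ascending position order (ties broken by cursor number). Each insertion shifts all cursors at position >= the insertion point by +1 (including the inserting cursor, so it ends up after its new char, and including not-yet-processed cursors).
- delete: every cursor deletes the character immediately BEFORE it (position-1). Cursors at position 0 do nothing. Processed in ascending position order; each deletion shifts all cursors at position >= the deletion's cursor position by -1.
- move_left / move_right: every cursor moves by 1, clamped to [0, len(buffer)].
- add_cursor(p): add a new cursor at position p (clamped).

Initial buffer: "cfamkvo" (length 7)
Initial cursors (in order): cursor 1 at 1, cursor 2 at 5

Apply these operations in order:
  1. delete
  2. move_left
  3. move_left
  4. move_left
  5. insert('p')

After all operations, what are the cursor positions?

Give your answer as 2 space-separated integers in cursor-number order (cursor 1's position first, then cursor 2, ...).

After op 1 (delete): buffer="famvo" (len 5), cursors c1@0 c2@3, authorship .....
After op 2 (move_left): buffer="famvo" (len 5), cursors c1@0 c2@2, authorship .....
After op 3 (move_left): buffer="famvo" (len 5), cursors c1@0 c2@1, authorship .....
After op 4 (move_left): buffer="famvo" (len 5), cursors c1@0 c2@0, authorship .....
After op 5 (insert('p')): buffer="ppfamvo" (len 7), cursors c1@2 c2@2, authorship 12.....

Answer: 2 2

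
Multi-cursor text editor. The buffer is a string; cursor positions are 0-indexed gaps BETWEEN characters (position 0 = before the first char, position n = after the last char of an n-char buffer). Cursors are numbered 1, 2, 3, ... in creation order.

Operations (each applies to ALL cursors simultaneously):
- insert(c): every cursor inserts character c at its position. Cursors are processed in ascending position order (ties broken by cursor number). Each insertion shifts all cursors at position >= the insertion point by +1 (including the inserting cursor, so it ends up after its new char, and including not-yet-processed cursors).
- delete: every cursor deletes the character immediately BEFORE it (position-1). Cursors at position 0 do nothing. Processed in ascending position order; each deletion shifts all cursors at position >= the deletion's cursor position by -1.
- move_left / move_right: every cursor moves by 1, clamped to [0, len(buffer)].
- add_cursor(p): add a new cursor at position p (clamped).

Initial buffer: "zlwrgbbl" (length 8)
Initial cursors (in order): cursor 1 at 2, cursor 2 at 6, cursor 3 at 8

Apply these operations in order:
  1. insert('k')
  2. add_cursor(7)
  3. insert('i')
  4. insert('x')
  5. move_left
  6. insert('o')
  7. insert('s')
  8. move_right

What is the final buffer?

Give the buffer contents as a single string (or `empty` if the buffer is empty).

After op 1 (insert('k')): buffer="zlkwrgbkblk" (len 11), cursors c1@3 c2@8 c3@11, authorship ..1....2..3
After op 2 (add_cursor(7)): buffer="zlkwrgbkblk" (len 11), cursors c1@3 c4@7 c2@8 c3@11, authorship ..1....2..3
After op 3 (insert('i')): buffer="zlkiwrgbikiblki" (len 15), cursors c1@4 c4@9 c2@11 c3@15, authorship ..11....422..33
After op 4 (insert('x')): buffer="zlkixwrgbixkixblkix" (len 19), cursors c1@5 c4@11 c2@14 c3@19, authorship ..111....44222..333
After op 5 (move_left): buffer="zlkixwrgbixkixblkix" (len 19), cursors c1@4 c4@10 c2@13 c3@18, authorship ..111....44222..333
After op 6 (insert('o')): buffer="zlkioxwrgbioxkioxblkiox" (len 23), cursors c1@5 c4@12 c2@16 c3@22, authorship ..1111....4442222..3333
After op 7 (insert('s')): buffer="zlkiosxwrgbiosxkiosxblkiosx" (len 27), cursors c1@6 c4@14 c2@19 c3@26, authorship ..11111....444422222..33333
After op 8 (move_right): buffer="zlkiosxwrgbiosxkiosxblkiosx" (len 27), cursors c1@7 c4@15 c2@20 c3@27, authorship ..11111....444422222..33333

Answer: zlkiosxwrgbiosxkiosxblkiosx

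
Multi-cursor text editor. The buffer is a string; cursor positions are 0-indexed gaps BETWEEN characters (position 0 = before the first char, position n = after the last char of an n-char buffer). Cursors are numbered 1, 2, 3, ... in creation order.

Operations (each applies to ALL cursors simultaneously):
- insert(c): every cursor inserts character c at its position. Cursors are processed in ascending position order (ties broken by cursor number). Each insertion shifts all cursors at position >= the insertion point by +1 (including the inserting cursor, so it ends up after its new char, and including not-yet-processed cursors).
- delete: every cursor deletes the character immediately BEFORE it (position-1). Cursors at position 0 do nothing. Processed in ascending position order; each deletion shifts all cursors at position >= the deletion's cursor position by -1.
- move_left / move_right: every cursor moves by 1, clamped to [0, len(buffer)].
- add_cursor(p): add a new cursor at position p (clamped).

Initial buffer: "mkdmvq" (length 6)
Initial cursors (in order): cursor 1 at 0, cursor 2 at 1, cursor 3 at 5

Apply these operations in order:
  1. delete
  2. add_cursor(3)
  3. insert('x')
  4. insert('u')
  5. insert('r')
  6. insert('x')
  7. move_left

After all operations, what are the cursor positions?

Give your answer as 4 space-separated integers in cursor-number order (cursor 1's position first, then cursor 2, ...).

Answer: 7 7 18 18

Derivation:
After op 1 (delete): buffer="kdmq" (len 4), cursors c1@0 c2@0 c3@3, authorship ....
After op 2 (add_cursor(3)): buffer="kdmq" (len 4), cursors c1@0 c2@0 c3@3 c4@3, authorship ....
After op 3 (insert('x')): buffer="xxkdmxxq" (len 8), cursors c1@2 c2@2 c3@7 c4@7, authorship 12...34.
After op 4 (insert('u')): buffer="xxuukdmxxuuq" (len 12), cursors c1@4 c2@4 c3@11 c4@11, authorship 1212...3434.
After op 5 (insert('r')): buffer="xxuurrkdmxxuurrq" (len 16), cursors c1@6 c2@6 c3@15 c4@15, authorship 121212...343434.
After op 6 (insert('x')): buffer="xxuurrxxkdmxxuurrxxq" (len 20), cursors c1@8 c2@8 c3@19 c4@19, authorship 12121212...34343434.
After op 7 (move_left): buffer="xxuurrxxkdmxxuurrxxq" (len 20), cursors c1@7 c2@7 c3@18 c4@18, authorship 12121212...34343434.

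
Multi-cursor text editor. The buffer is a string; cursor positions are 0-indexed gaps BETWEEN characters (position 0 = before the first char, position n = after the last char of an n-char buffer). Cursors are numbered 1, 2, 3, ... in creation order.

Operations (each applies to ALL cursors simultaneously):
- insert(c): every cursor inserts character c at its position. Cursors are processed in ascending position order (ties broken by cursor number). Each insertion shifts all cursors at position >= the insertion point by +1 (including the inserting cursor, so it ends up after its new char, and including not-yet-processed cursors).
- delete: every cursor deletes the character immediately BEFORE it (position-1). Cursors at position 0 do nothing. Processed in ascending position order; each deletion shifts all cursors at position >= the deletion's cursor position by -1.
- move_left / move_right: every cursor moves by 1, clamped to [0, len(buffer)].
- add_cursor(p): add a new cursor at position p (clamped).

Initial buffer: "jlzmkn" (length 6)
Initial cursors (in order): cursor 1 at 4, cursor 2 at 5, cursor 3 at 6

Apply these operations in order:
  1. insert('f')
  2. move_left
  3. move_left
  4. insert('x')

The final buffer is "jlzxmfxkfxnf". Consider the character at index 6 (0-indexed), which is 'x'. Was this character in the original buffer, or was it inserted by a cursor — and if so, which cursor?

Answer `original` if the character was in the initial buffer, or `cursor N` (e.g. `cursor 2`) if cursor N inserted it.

After op 1 (insert('f')): buffer="jlzmfkfnf" (len 9), cursors c1@5 c2@7 c3@9, authorship ....1.2.3
After op 2 (move_left): buffer="jlzmfkfnf" (len 9), cursors c1@4 c2@6 c3@8, authorship ....1.2.3
After op 3 (move_left): buffer="jlzmfkfnf" (len 9), cursors c1@3 c2@5 c3@7, authorship ....1.2.3
After op 4 (insert('x')): buffer="jlzxmfxkfxnf" (len 12), cursors c1@4 c2@7 c3@10, authorship ...1.12.23.3
Authorship (.=original, N=cursor N): . . . 1 . 1 2 . 2 3 . 3
Index 6: author = 2

Answer: cursor 2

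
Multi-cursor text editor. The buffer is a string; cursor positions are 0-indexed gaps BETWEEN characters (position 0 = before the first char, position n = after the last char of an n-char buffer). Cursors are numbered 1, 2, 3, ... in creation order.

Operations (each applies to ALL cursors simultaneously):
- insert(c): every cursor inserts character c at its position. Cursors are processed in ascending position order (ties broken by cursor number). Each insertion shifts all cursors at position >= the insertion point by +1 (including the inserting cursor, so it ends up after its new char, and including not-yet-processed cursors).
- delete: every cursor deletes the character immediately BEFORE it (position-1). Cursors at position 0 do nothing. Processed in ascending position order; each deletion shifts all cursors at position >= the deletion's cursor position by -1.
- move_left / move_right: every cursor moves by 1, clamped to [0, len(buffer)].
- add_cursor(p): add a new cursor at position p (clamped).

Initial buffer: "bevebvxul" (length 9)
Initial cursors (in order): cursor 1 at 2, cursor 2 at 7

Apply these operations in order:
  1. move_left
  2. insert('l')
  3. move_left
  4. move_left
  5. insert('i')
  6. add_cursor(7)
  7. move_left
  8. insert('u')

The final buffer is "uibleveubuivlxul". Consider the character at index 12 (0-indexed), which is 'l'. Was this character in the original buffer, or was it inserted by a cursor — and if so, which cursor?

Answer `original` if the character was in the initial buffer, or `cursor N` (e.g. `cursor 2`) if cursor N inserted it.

Answer: cursor 2

Derivation:
After op 1 (move_left): buffer="bevebvxul" (len 9), cursors c1@1 c2@6, authorship .........
After op 2 (insert('l')): buffer="blevebvlxul" (len 11), cursors c1@2 c2@8, authorship .1.....2...
After op 3 (move_left): buffer="blevebvlxul" (len 11), cursors c1@1 c2@7, authorship .1.....2...
After op 4 (move_left): buffer="blevebvlxul" (len 11), cursors c1@0 c2@6, authorship .1.....2...
After op 5 (insert('i')): buffer="iblevebivlxul" (len 13), cursors c1@1 c2@8, authorship 1.1....2.2...
After op 6 (add_cursor(7)): buffer="iblevebivlxul" (len 13), cursors c1@1 c3@7 c2@8, authorship 1.1....2.2...
After op 7 (move_left): buffer="iblevebivlxul" (len 13), cursors c1@0 c3@6 c2@7, authorship 1.1....2.2...
After op 8 (insert('u')): buffer="uibleveubuivlxul" (len 16), cursors c1@1 c3@8 c2@10, authorship 11.1...3.22.2...
Authorship (.=original, N=cursor N): 1 1 . 1 . . . 3 . 2 2 . 2 . . .
Index 12: author = 2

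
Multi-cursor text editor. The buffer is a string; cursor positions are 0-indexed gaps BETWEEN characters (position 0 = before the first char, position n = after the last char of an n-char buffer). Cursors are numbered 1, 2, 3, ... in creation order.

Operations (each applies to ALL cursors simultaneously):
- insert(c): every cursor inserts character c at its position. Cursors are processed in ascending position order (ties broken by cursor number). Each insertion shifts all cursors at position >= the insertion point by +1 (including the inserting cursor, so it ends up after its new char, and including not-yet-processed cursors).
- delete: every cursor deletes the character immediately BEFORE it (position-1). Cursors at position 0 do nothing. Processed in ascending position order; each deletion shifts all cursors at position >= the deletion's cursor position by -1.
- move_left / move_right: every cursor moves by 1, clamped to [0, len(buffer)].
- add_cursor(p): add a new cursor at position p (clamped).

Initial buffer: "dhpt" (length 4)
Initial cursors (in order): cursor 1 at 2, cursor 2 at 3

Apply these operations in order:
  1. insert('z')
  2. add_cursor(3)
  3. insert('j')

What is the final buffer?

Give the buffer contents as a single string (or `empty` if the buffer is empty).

Answer: dhzjjpzjt

Derivation:
After op 1 (insert('z')): buffer="dhzpzt" (len 6), cursors c1@3 c2@5, authorship ..1.2.
After op 2 (add_cursor(3)): buffer="dhzpzt" (len 6), cursors c1@3 c3@3 c2@5, authorship ..1.2.
After op 3 (insert('j')): buffer="dhzjjpzjt" (len 9), cursors c1@5 c3@5 c2@8, authorship ..113.22.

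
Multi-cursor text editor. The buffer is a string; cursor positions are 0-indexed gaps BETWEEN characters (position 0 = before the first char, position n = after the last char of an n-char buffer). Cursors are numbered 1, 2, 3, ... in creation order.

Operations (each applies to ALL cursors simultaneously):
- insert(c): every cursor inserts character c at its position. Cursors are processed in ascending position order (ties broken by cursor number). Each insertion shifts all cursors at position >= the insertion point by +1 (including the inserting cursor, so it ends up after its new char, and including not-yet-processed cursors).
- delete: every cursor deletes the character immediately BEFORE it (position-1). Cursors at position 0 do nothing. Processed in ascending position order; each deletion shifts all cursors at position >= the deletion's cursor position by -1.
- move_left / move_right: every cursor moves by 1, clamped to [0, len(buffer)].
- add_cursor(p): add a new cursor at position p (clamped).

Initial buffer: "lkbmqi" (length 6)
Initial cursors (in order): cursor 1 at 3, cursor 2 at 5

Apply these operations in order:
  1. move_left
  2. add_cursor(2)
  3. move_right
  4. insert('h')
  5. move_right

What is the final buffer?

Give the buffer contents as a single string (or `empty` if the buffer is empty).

After op 1 (move_left): buffer="lkbmqi" (len 6), cursors c1@2 c2@4, authorship ......
After op 2 (add_cursor(2)): buffer="lkbmqi" (len 6), cursors c1@2 c3@2 c2@4, authorship ......
After op 3 (move_right): buffer="lkbmqi" (len 6), cursors c1@3 c3@3 c2@5, authorship ......
After op 4 (insert('h')): buffer="lkbhhmqhi" (len 9), cursors c1@5 c3@5 c2@8, authorship ...13..2.
After op 5 (move_right): buffer="lkbhhmqhi" (len 9), cursors c1@6 c3@6 c2@9, authorship ...13..2.

Answer: lkbhhmqhi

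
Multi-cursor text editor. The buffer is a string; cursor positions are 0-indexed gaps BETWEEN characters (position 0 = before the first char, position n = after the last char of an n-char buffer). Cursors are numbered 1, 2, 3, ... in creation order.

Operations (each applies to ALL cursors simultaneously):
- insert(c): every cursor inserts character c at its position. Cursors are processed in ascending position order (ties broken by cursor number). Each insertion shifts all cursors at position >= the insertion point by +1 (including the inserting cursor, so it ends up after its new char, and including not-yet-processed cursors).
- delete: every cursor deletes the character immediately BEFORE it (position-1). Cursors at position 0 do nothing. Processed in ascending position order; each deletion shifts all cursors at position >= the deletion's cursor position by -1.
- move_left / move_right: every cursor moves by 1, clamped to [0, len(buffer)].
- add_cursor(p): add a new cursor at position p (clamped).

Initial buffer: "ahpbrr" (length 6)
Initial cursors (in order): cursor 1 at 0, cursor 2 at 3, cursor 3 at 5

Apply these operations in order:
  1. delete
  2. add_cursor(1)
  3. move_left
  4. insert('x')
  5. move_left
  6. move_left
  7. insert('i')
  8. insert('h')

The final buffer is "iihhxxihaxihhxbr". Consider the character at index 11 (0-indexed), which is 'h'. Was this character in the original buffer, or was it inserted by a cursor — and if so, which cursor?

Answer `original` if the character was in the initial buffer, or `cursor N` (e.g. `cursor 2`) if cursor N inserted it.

After op 1 (delete): buffer="ahbr" (len 4), cursors c1@0 c2@2 c3@3, authorship ....
After op 2 (add_cursor(1)): buffer="ahbr" (len 4), cursors c1@0 c4@1 c2@2 c3@3, authorship ....
After op 3 (move_left): buffer="ahbr" (len 4), cursors c1@0 c4@0 c2@1 c3@2, authorship ....
After op 4 (insert('x')): buffer="xxaxhxbr" (len 8), cursors c1@2 c4@2 c2@4 c3@6, authorship 14.2.3..
After op 5 (move_left): buffer="xxaxhxbr" (len 8), cursors c1@1 c4@1 c2@3 c3@5, authorship 14.2.3..
After op 6 (move_left): buffer="xxaxhxbr" (len 8), cursors c1@0 c4@0 c2@2 c3@4, authorship 14.2.3..
After op 7 (insert('i')): buffer="iixxiaxihxbr" (len 12), cursors c1@2 c4@2 c2@5 c3@8, authorship 14142.23.3..
After op 8 (insert('h')): buffer="iihhxxihaxihhxbr" (len 16), cursors c1@4 c4@4 c2@8 c3@12, authorship 14141422.233.3..
Authorship (.=original, N=cursor N): 1 4 1 4 1 4 2 2 . 2 3 3 . 3 . .
Index 11: author = 3

Answer: cursor 3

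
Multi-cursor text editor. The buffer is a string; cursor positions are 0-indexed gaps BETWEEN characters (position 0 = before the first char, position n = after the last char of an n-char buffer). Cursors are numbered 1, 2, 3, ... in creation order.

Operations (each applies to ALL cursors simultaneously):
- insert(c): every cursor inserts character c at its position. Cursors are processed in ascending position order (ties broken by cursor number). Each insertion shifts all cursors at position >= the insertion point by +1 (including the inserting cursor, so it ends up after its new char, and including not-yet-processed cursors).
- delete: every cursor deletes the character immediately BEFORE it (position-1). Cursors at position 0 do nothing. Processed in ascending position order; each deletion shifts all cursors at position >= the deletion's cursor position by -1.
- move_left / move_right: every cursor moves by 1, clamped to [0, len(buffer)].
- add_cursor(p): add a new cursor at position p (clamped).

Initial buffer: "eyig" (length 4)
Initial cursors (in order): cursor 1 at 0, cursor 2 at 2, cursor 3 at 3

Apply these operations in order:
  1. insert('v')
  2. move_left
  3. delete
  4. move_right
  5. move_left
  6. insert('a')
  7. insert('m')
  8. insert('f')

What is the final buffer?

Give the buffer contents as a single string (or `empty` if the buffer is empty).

After op 1 (insert('v')): buffer="veyvivg" (len 7), cursors c1@1 c2@4 c3@6, authorship 1..2.3.
After op 2 (move_left): buffer="veyvivg" (len 7), cursors c1@0 c2@3 c3@5, authorship 1..2.3.
After op 3 (delete): buffer="vevvg" (len 5), cursors c1@0 c2@2 c3@3, authorship 1.23.
After op 4 (move_right): buffer="vevvg" (len 5), cursors c1@1 c2@3 c3@4, authorship 1.23.
After op 5 (move_left): buffer="vevvg" (len 5), cursors c1@0 c2@2 c3@3, authorship 1.23.
After op 6 (insert('a')): buffer="aveavavg" (len 8), cursors c1@1 c2@4 c3@6, authorship 11.2233.
After op 7 (insert('m')): buffer="amveamvamvg" (len 11), cursors c1@2 c2@6 c3@9, authorship 111.222333.
After op 8 (insert('f')): buffer="amfveamfvamfvg" (len 14), cursors c1@3 c2@8 c3@12, authorship 1111.22223333.

Answer: amfveamfvamfvg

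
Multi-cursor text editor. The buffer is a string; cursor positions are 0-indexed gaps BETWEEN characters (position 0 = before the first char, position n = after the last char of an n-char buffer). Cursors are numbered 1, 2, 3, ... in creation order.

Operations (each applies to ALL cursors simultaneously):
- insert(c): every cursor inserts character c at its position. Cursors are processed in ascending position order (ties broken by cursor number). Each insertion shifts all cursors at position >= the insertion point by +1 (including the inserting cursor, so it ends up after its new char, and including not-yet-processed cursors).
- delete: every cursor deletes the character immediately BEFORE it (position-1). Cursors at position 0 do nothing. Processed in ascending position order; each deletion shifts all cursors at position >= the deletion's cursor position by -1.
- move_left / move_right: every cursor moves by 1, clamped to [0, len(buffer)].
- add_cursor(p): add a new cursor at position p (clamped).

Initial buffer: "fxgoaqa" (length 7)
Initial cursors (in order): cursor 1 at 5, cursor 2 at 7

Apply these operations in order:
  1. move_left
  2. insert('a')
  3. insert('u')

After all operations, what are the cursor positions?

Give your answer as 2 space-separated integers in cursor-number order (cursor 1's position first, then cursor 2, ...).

After op 1 (move_left): buffer="fxgoaqa" (len 7), cursors c1@4 c2@6, authorship .......
After op 2 (insert('a')): buffer="fxgoaaqaa" (len 9), cursors c1@5 c2@8, authorship ....1..2.
After op 3 (insert('u')): buffer="fxgoauaqaua" (len 11), cursors c1@6 c2@10, authorship ....11..22.

Answer: 6 10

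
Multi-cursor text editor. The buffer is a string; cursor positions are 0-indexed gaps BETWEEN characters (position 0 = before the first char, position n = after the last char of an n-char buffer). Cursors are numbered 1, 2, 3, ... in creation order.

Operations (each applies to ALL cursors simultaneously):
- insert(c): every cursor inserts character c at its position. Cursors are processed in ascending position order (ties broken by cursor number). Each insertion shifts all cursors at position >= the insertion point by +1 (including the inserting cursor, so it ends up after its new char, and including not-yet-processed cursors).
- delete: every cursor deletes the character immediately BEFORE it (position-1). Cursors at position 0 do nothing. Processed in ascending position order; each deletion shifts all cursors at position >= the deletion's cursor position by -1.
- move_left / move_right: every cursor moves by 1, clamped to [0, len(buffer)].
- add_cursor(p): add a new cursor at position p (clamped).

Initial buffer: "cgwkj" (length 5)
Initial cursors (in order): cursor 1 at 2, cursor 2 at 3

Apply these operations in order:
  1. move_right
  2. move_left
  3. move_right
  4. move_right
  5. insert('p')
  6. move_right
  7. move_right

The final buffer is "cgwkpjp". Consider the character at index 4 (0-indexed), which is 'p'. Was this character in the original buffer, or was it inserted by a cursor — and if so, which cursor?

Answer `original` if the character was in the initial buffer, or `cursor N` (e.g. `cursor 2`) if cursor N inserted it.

After op 1 (move_right): buffer="cgwkj" (len 5), cursors c1@3 c2@4, authorship .....
After op 2 (move_left): buffer="cgwkj" (len 5), cursors c1@2 c2@3, authorship .....
After op 3 (move_right): buffer="cgwkj" (len 5), cursors c1@3 c2@4, authorship .....
After op 4 (move_right): buffer="cgwkj" (len 5), cursors c1@4 c2@5, authorship .....
After op 5 (insert('p')): buffer="cgwkpjp" (len 7), cursors c1@5 c2@7, authorship ....1.2
After op 6 (move_right): buffer="cgwkpjp" (len 7), cursors c1@6 c2@7, authorship ....1.2
After op 7 (move_right): buffer="cgwkpjp" (len 7), cursors c1@7 c2@7, authorship ....1.2
Authorship (.=original, N=cursor N): . . . . 1 . 2
Index 4: author = 1

Answer: cursor 1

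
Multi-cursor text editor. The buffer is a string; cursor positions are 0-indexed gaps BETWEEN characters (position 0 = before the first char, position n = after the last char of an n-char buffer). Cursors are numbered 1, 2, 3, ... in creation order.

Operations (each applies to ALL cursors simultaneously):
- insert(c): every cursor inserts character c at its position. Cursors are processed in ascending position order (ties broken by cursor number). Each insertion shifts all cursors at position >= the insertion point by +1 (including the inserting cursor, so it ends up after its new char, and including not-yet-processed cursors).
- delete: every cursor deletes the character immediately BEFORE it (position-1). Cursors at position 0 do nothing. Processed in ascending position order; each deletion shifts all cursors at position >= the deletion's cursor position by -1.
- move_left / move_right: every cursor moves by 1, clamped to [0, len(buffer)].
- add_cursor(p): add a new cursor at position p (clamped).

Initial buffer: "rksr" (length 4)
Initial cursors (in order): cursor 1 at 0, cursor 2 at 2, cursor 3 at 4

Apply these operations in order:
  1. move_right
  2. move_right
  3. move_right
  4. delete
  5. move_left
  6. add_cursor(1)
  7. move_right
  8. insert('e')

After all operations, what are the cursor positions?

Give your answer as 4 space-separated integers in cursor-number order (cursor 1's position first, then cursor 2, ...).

After op 1 (move_right): buffer="rksr" (len 4), cursors c1@1 c2@3 c3@4, authorship ....
After op 2 (move_right): buffer="rksr" (len 4), cursors c1@2 c2@4 c3@4, authorship ....
After op 3 (move_right): buffer="rksr" (len 4), cursors c1@3 c2@4 c3@4, authorship ....
After op 4 (delete): buffer="r" (len 1), cursors c1@1 c2@1 c3@1, authorship .
After op 5 (move_left): buffer="r" (len 1), cursors c1@0 c2@0 c3@0, authorship .
After op 6 (add_cursor(1)): buffer="r" (len 1), cursors c1@0 c2@0 c3@0 c4@1, authorship .
After op 7 (move_right): buffer="r" (len 1), cursors c1@1 c2@1 c3@1 c4@1, authorship .
After op 8 (insert('e')): buffer="reeee" (len 5), cursors c1@5 c2@5 c3@5 c4@5, authorship .1234

Answer: 5 5 5 5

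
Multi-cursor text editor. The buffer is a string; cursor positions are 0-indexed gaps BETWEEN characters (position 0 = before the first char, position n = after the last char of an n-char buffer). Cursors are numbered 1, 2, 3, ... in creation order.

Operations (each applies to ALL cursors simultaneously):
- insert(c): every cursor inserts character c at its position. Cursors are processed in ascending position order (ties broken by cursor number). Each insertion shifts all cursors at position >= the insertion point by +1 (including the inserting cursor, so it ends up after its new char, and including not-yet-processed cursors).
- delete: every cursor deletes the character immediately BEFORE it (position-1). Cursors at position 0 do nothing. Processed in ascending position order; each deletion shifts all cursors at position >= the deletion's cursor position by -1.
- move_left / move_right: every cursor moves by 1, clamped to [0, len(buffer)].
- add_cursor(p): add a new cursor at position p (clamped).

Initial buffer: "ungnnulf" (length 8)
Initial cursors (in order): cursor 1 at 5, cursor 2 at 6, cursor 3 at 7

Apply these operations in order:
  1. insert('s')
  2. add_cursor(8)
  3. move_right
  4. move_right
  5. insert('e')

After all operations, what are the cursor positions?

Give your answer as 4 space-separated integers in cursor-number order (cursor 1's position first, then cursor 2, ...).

Answer: 9 13 15 13

Derivation:
After op 1 (insert('s')): buffer="ungnnsuslsf" (len 11), cursors c1@6 c2@8 c3@10, authorship .....1.2.3.
After op 2 (add_cursor(8)): buffer="ungnnsuslsf" (len 11), cursors c1@6 c2@8 c4@8 c3@10, authorship .....1.2.3.
After op 3 (move_right): buffer="ungnnsuslsf" (len 11), cursors c1@7 c2@9 c4@9 c3@11, authorship .....1.2.3.
After op 4 (move_right): buffer="ungnnsuslsf" (len 11), cursors c1@8 c2@10 c4@10 c3@11, authorship .....1.2.3.
After op 5 (insert('e')): buffer="ungnnsuselseefe" (len 15), cursors c1@9 c2@13 c4@13 c3@15, authorship .....1.21.324.3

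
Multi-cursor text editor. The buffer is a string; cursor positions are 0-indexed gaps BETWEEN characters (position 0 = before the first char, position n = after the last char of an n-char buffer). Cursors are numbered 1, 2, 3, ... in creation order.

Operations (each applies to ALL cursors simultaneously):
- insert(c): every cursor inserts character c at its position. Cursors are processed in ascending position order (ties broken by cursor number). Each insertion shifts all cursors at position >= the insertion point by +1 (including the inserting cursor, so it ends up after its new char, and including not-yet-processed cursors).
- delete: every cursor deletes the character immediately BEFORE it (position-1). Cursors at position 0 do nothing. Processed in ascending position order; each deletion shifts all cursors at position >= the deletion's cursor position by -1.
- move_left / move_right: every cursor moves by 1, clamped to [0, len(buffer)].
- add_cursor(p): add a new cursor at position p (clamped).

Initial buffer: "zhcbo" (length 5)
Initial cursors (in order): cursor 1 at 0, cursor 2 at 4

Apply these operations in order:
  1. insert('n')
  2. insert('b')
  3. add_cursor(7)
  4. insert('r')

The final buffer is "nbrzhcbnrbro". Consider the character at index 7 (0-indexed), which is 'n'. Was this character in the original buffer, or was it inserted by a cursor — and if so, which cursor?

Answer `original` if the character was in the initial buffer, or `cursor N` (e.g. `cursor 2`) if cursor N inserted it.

After op 1 (insert('n')): buffer="nzhcbno" (len 7), cursors c1@1 c2@6, authorship 1....2.
After op 2 (insert('b')): buffer="nbzhcbnbo" (len 9), cursors c1@2 c2@8, authorship 11....22.
After op 3 (add_cursor(7)): buffer="nbzhcbnbo" (len 9), cursors c1@2 c3@7 c2@8, authorship 11....22.
After op 4 (insert('r')): buffer="nbrzhcbnrbro" (len 12), cursors c1@3 c3@9 c2@11, authorship 111....2322.
Authorship (.=original, N=cursor N): 1 1 1 . . . . 2 3 2 2 .
Index 7: author = 2

Answer: cursor 2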